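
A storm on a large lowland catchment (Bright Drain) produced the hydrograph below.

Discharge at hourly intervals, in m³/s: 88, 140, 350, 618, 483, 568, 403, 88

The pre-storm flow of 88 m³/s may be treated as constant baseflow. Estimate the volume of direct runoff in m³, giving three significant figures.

Direct-runoff ordinates (Q − Q_b): 0.0, 52.0, 262.0, 530.0, 395.0, 480.0, 315.0, 0.0 m³/s.
ΣQ_DR = 2034 m³/s.
With Δt = 1 h = 3600 s, V = ΣQ_DR · Δt = 2034 × 3600 = 7.32 × 10^6 m³.

V ≈ 7.32 × 10^6 m³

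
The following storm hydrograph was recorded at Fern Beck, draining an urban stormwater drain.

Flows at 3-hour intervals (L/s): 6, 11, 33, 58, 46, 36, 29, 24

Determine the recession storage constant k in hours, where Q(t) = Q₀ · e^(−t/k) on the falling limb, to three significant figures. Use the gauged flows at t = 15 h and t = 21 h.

k ≈ 14.8 h

On the falling limb, Q drops from 36 to 24 L/s between t = 15 h and t = 21 h (Δt = 6 h).
k = −Δt / ln(Q₂/Q₁) = −6 / ln(24/36) = 14.8 h.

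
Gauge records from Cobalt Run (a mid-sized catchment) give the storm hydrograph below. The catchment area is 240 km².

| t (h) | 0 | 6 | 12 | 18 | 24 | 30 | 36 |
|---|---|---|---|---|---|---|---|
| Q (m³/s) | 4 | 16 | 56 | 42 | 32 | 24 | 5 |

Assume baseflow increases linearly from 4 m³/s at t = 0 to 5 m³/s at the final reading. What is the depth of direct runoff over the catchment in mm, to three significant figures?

d ≈ 13.3 mm

Direct runoff: 0.00, 11.83, 51.67, 37.50, 27.33, 19.17, 0.00 m³/s; ΣQ_DR = 147.5 m³/s.
V = ΣQ_DR · Δt = 147.5 × 21600 s = 3.186 × 10^6 m³.
Over A = 240 km², depth = V / A = 13.3 mm.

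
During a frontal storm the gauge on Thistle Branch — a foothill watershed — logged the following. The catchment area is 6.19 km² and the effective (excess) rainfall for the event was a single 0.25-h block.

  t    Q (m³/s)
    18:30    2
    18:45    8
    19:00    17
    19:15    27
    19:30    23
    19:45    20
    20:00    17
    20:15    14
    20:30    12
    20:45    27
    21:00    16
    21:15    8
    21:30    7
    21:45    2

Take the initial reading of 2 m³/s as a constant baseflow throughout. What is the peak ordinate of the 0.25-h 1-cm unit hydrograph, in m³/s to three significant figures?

U_p ≈ 10.0 m³/s

Direct runoff: 0.0, 6.0, 15.0, 25.0, 21.0, 18.0, 15.0, 12.0, 10.0, 25.0, 14.0, 6.0, 5.0, 0.0 m³/s; ΣQ_DR = 172.0 m³/s, peak = 25.0 m³/s.
Runoff depth d = ΣQ_DR·Δt / A = 172.0 × 900 / (6.19 km²) = 25.01 mm.
The 1-cm UH is the DRH scaled by (10 mm)/d, so U_p = 25.0 × 10/25.01 = 10.0 m³/s.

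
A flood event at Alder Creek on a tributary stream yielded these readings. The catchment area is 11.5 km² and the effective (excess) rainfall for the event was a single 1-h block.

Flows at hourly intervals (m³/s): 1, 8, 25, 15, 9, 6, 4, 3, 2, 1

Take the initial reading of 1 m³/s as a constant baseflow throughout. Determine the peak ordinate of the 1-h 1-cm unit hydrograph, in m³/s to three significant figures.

U_p ≈ 12.0 m³/s

Direct runoff: 0.0, 7.0, 24.0, 14.0, 8.0, 5.0, 3.0, 2.0, 1.0, 0.0 m³/s; ΣQ_DR = 64.00 m³/s, peak = 24.0 m³/s.
Runoff depth d = ΣQ_DR·Δt / A = 64.00 × 3600 / (11.5 km²) = 20.03 mm.
The 1-cm UH is the DRH scaled by (10 mm)/d, so U_p = 24.0 × 10/20.03 = 12.0 m³/s.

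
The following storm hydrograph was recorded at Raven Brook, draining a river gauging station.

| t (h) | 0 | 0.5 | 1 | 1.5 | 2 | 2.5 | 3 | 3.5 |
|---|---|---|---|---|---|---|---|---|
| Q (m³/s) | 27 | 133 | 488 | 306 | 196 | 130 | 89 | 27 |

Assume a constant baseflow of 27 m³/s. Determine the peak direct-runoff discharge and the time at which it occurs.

Subtracting baseflow gives direct-runoff ordinates: 0.0, 106.0, 461.0, 279.0, 169.0, 103.0, 62.0, 0.0 m³/s.
The maximum is 461.0 m³/s, occurring at the reading for t = 1 h.

Q_p = 461.0 m³/s at t = 1 h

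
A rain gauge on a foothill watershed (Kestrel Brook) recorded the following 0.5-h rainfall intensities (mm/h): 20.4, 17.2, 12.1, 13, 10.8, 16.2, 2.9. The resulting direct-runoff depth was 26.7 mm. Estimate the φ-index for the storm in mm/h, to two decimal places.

φ ≈ 6.05 mm/h

Only the 6 blocks with intensity above φ contribute runoff: 20.4, 17.2, 12.1, 13, 10.8, 16.2 mm/h.
Σ(I−φ)·Δt = d  ⇒  (20.4+17.2+12.1+13+10.8+16.2 − 6φ)·0.5 = 26.7
φ = (89.70 − 26.7/0.5) / 6 = 6.05 mm/h.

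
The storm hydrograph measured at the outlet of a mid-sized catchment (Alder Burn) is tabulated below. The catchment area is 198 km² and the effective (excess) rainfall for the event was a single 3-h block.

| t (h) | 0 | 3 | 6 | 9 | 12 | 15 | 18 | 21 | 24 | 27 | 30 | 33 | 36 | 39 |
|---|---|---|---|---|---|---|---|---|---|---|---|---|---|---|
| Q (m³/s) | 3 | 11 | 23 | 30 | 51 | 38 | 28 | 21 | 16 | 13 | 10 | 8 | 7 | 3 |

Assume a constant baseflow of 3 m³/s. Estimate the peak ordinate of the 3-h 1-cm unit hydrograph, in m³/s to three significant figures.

U_p ≈ 40.0 m³/s

Direct runoff: 0.0, 8.0, 20.0, 27.0, 48.0, 35.0, 25.0, 18.0, 13.0, 10.0, 7.0, 5.0, 4.0, 0.0 m³/s; ΣQ_DR = 220.0 m³/s, peak = 48.0 m³/s.
Runoff depth d = ΣQ_DR·Δt / A = 220.0 × 10800 / (198 km²) = 12.00 mm.
The 1-cm UH is the DRH scaled by (10 mm)/d, so U_p = 48.0 × 10/12.00 = 40.0 m³/s.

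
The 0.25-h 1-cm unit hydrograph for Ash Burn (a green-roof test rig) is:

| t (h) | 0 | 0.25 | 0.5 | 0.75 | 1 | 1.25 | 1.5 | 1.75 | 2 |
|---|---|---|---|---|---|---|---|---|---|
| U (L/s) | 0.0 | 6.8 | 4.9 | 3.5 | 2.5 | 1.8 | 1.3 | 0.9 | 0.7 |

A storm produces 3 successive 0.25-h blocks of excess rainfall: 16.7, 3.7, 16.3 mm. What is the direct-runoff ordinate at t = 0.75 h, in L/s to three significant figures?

By discrete convolution, Q_j = Σ (P_i / 10 mm) · U_{j−i}.
At t = 0.75 h (j=3): Q = (16.7/10)·3.5 + (3.7/10)·4.9 + (16.3/10)·6.8 = 18.7 L/s.

Q ≈ 18.7 L/s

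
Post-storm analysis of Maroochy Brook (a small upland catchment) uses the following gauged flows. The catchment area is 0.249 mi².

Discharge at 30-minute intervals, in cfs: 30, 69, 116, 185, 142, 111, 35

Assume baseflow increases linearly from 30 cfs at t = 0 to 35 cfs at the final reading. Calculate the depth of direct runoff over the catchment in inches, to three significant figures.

Direct runoff: 0.00, 38.17, 84.33, 152.50, 108.67, 76.83, 0.00 cfs; ΣQ_DR = 460.5 cfs.
V = ΣQ_DR · Δt = 460.5 × 1800 s = 8.289 × 10^5 ft³.
Over A = 0.249 mi², depth = V / A = 1.43 in.

d ≈ 1.43 in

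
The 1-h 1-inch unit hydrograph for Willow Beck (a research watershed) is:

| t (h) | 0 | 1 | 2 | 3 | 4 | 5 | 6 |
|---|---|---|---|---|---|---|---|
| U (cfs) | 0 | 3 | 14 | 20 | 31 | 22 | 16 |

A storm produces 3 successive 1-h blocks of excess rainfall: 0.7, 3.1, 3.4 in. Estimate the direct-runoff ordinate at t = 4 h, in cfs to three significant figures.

Q ≈ 131 cfs

By discrete convolution, Q_j = Σ (P_i / 1 in) · U_{j−i}.
At t = 4 h (j=4): Q = (0.7/1)·31 + (3.1/1)·20 + (3.4/1)·14 = 131 cfs.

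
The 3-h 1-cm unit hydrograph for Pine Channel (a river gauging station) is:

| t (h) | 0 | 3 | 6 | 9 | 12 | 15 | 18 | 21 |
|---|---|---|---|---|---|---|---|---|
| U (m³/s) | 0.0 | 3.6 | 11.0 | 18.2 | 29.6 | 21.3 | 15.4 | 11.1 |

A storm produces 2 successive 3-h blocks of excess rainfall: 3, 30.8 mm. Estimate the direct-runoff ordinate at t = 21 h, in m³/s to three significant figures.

Q ≈ 50.8 m³/s

By discrete convolution, Q_j = Σ (P_i / 10 mm) · U_{j−i}.
At t = 21 h (j=7): Q = (3/10)·11.1 + (30.8/10)·15.4 = 50.8 m³/s.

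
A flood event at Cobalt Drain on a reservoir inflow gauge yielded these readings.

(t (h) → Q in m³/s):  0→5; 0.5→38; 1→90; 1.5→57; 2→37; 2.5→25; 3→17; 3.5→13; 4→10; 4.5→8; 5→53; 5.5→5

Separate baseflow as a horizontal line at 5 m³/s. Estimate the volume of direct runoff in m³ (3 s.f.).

V ≈ 5.36 × 10^5 m³

Direct-runoff ordinates (Q − Q_b): 0.0, 33.0, 85.0, 52.0, 32.0, 20.0, 12.0, 8.0, 5.0, 3.0, 48.0, 0.0 m³/s.
ΣQ_DR = 298.0 m³/s.
With Δt = 0.5 h = 1800 s, V = ΣQ_DR · Δt = 298.0 × 1800 = 5.36 × 10^5 m³.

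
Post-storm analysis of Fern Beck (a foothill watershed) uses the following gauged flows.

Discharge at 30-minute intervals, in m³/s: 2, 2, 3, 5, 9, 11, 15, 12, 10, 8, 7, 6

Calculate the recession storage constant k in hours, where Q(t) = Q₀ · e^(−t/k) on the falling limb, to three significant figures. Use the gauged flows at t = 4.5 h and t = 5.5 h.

On the falling limb, Q drops from 8 to 6 m³/s between t = 4.5 h and t = 5.5 h (Δt = 1 h).
k = −Δt / ln(Q₂/Q₁) = −1 / ln(6/8) = 3.48 h.

k ≈ 3.48 h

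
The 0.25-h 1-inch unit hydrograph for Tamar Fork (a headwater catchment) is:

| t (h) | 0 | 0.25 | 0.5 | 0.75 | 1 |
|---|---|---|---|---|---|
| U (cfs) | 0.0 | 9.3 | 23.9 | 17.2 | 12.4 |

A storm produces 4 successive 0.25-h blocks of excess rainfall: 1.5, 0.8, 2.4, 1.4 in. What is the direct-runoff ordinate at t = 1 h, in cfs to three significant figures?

Q ≈ 103 cfs

By discrete convolution, Q_j = Σ (P_i / 1 in) · U_{j−i}.
At t = 1 h (j=4): Q = (1.5/1)·12.4 + (0.8/1)·17.2 + (2.4/1)·23.9 + (1.4/1)·9.3 = 103 cfs.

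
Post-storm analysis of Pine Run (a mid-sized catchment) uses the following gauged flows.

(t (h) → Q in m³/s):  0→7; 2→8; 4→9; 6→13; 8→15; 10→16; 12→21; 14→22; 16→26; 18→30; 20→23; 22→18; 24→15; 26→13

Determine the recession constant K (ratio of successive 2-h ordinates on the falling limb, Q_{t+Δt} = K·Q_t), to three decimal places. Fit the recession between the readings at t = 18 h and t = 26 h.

K ≈ 0.811

Using the recession-limb readings at t = 18 h and t = 26 h: Q falls from 30 to 13 m³/s over 4 intervals.
K = (Q₂/Q₁)^(1/4) = (13/30)^(1/4) = 0.811.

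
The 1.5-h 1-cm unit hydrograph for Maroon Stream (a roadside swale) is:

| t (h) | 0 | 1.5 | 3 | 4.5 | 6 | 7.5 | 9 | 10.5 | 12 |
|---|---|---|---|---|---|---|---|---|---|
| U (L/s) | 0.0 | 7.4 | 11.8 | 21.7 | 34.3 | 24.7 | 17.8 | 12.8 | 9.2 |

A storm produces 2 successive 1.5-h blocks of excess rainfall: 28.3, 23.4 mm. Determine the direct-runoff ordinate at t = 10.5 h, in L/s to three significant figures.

Q ≈ 77.9 L/s

By discrete convolution, Q_j = Σ (P_i / 10 mm) · U_{j−i}.
At t = 10.5 h (j=7): Q = (28.3/10)·12.8 + (23.4/10)·17.8 = 77.9 L/s.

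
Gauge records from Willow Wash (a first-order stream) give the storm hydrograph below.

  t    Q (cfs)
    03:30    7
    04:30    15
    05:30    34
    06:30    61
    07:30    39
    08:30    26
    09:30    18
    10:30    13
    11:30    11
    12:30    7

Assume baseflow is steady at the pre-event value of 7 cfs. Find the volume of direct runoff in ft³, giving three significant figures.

V ≈ 5.80 × 10^5 ft³

Direct-runoff ordinates (Q − Q_b): 0.0, 8.0, 27.0, 54.0, 32.0, 19.0, 11.0, 6.0, 4.0, 0.0 cfs.
ΣQ_DR = 161.0 cfs.
With Δt = 1 h = 3600 s, V = ΣQ_DR · Δt = 161.0 × 3600 = 5.80 × 10^5 ft³.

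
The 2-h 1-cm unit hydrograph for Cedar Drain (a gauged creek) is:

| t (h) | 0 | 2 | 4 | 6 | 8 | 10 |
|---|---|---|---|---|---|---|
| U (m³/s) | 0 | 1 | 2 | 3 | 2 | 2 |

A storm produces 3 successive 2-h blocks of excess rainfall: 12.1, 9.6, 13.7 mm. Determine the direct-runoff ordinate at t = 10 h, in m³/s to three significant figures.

By discrete convolution, Q_j = Σ (P_i / 10 mm) · U_{j−i}.
At t = 10 h (j=5): Q = (12.1/10)·2 + (9.6/10)·2 + (13.7/10)·3 = 8.45 m³/s.

Q ≈ 8.45 m³/s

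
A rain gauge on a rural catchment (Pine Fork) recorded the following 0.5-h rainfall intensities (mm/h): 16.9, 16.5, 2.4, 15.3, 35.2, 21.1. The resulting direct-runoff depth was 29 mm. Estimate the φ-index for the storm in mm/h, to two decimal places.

φ ≈ 9.40 mm/h

Only the 5 blocks with intensity above φ contribute runoff: 16.9, 16.5, 15.3, 35.2, 21.1 mm/h.
Σ(I−φ)·Δt = d  ⇒  (16.9+16.5+15.3+35.2+21.1 − 5φ)·0.5 = 29
φ = (105.0 − 29/0.5) / 5 = 9.40 mm/h.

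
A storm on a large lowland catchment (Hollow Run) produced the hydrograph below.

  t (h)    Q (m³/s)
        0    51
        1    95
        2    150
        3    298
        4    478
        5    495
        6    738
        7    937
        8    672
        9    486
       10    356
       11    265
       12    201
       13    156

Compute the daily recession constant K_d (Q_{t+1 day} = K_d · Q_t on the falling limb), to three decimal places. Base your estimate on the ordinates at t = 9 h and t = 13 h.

K_d ≈ 0.001

Between t = 9 h and t = 13 h the flow falls from 486 to 156 m³/s over 4×1 h = 4 h.
Per-interval ratio K = (156/486)^(1/4) = 0.7527; K_d = K^(24/1) = 0.001.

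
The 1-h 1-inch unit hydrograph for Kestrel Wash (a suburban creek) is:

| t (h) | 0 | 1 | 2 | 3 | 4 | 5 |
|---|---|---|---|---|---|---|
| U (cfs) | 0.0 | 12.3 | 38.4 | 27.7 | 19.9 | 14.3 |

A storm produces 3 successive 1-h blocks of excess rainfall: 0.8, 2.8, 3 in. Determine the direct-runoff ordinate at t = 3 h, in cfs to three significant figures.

By discrete convolution, Q_j = Σ (P_i / 1 in) · U_{j−i}.
At t = 3 h (j=3): Q = (0.8/1)·27.7 + (2.8/1)·38.4 + (3/1)·12.3 = 167 cfs.

Q ≈ 167 cfs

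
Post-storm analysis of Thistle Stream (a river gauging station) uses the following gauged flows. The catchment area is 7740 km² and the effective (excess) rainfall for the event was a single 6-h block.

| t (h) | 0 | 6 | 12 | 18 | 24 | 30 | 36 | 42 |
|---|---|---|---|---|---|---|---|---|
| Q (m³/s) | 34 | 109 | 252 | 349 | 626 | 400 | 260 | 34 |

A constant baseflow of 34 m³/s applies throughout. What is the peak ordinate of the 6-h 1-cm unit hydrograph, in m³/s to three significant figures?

U_p ≈ 1180 m³/s

Direct runoff: 0.0, 75.0, 218.0, 315.0, 592.0, 366.0, 226.0, 0.0 m³/s; ΣQ_DR = 1792 m³/s, peak = 592.0 m³/s.
Runoff depth d = ΣQ_DR·Δt / A = 1792 × 21600 / (7740 km²) = 5.001 mm.
The 1-cm UH is the DRH scaled by (10 mm)/d, so U_p = 592.0 × 10/5.001 = 1180 m³/s.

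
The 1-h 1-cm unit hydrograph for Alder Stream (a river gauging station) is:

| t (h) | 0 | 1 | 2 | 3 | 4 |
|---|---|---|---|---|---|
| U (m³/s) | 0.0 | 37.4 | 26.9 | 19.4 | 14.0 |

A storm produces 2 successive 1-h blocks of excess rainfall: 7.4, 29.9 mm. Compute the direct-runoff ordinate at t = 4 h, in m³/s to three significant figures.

Q ≈ 68.4 m³/s

By discrete convolution, Q_j = Σ (P_i / 10 mm) · U_{j−i}.
At t = 4 h (j=4): Q = (7.4/10)·14.0 + (29.9/10)·19.4 = 68.4 m³/s.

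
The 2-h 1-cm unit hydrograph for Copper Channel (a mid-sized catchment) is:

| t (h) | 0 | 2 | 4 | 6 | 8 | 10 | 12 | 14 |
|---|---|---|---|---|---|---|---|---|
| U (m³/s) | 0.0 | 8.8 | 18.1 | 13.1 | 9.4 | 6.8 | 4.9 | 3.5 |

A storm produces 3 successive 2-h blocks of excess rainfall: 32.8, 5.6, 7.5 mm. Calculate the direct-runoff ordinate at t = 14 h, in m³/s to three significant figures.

Q ≈ 19.3 m³/s

By discrete convolution, Q_j = Σ (P_i / 10 mm) · U_{j−i}.
At t = 14 h (j=7): Q = (32.8/10)·3.5 + (5.6/10)·4.9 + (7.5/10)·6.8 = 19.3 m³/s.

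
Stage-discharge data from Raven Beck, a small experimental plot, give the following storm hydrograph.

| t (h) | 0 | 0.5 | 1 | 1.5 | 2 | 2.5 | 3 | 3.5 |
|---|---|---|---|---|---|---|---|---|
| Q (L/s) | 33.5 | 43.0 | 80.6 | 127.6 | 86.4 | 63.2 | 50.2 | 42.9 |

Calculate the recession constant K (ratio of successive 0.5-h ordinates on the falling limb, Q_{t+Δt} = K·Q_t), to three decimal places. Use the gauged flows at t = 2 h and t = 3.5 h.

K ≈ 0.792

Using the recession-limb readings at t = 2 h and t = 3.5 h: Q falls from 86.4 to 42.9 L/s over 3 intervals.
K = (Q₂/Q₁)^(1/3) = (42.9/86.4)^(1/3) = 0.792.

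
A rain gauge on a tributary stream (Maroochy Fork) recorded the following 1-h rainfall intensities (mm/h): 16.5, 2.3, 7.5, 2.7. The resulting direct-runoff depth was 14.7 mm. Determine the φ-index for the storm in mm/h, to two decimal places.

φ ≈ 4.65 mm/h

Only the 2 blocks with intensity above φ contribute runoff: 16.5, 7.5 mm/h.
Σ(I−φ)·Δt = d  ⇒  (16.5+7.5 − 2φ)·1 = 14.7
φ = (24.00 − 14.7/1) / 2 = 4.65 mm/h.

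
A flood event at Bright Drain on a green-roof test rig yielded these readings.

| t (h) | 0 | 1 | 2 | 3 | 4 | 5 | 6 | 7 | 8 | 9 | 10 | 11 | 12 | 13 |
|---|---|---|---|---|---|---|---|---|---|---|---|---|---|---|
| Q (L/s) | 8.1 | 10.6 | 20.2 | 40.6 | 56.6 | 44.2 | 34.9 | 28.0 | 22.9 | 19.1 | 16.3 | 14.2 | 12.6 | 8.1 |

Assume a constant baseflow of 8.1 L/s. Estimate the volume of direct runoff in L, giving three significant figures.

Direct-runoff ordinates (Q − Q_b): 0.0, 2.5, 12.1, 32.5, 48.5, 36.1, 26.8, 19.9, 14.8, 11.0, 8.2, 6.1, 4.5, 0.0 L/s.
ΣQ_DR = 223.0 L/s.
With Δt = 1 h = 3600 s, V = ΣQ_DR · Δt = 223.0 × 3600 = 8.03 × 10^5 L.

V ≈ 8.03 × 10^5 L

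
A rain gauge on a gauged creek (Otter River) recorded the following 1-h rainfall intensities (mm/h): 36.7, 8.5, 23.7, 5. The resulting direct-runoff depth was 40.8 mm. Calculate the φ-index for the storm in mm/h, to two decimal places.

Only the 2 blocks with intensity above φ contribute runoff: 36.7, 23.7 mm/h.
Σ(I−φ)·Δt = d  ⇒  (36.7+23.7 − 2φ)·1 = 40.8
φ = (60.40 − 40.8/1) / 2 = 9.80 mm/h.

φ ≈ 9.80 mm/h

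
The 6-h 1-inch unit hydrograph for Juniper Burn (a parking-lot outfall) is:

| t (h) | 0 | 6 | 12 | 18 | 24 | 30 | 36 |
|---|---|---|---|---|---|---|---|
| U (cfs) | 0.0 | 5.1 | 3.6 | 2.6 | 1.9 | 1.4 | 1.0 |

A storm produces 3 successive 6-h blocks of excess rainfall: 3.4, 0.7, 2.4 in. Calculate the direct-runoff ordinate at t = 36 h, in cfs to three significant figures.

By discrete convolution, Q_j = Σ (P_i / 1 in) · U_{j−i}.
At t = 36 h (j=6): Q = (3.4/1)·1.0 + (0.7/1)·1.4 + (2.4/1)·1.9 = 8.94 cfs.

Q ≈ 8.94 cfs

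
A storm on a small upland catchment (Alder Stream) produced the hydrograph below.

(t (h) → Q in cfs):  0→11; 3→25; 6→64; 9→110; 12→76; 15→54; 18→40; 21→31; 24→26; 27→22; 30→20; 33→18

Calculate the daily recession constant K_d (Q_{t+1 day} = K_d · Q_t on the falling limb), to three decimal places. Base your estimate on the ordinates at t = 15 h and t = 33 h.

Between t = 15 h and t = 33 h the flow falls from 54 to 18 cfs over 6×3 h = 18 h.
Per-interval ratio K = (18/54)^(1/6) = 0.8327; K_d = K^(24/3) = 0.231.

K_d ≈ 0.231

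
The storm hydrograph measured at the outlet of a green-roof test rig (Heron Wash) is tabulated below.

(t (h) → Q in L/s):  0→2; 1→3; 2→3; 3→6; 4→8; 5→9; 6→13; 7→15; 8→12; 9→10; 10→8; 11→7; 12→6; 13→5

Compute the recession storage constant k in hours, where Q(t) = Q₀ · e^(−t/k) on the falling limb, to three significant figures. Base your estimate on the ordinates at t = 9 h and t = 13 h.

k ≈ 5.77 h

On the falling limb, Q drops from 10 to 5 L/s between t = 9 h and t = 13 h (Δt = 4 h).
k = −Δt / ln(Q₂/Q₁) = −4 / ln(5/10) = 5.77 h.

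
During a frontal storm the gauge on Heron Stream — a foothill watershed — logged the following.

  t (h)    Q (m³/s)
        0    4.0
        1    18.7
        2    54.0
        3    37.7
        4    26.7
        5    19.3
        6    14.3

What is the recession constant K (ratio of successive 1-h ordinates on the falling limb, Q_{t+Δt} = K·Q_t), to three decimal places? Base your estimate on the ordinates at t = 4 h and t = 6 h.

K ≈ 0.732

Using the recession-limb readings at t = 4 h and t = 6 h: Q falls from 26.7 to 14.3 m³/s over 2 intervals.
K = (Q₂/Q₁)^(1/2) = (14.3/26.7)^(1/2) = 0.732.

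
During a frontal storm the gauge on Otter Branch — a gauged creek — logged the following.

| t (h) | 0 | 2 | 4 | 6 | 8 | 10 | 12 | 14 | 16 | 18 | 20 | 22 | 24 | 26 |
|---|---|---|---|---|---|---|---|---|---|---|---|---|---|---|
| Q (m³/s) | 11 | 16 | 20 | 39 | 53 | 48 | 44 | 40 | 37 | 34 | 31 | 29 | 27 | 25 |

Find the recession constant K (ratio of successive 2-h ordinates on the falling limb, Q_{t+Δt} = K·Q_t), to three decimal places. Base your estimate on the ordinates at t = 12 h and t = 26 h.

K ≈ 0.922

Using the recession-limb readings at t = 12 h and t = 26 h: Q falls from 44 to 25 m³/s over 7 intervals.
K = (Q₂/Q₁)^(1/7) = (25/44)^(1/7) = 0.922.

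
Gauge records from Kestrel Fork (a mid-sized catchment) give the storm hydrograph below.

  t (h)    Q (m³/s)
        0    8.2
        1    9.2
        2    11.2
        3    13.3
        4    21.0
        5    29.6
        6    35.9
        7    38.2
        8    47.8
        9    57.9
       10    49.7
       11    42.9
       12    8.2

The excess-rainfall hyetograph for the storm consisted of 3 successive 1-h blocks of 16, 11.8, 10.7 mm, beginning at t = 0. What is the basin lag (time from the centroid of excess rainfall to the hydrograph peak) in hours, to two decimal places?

Centroid of excess rainfall: t_c = Σ P_i·t̄_i / ΣP_i = 1.3623 h (block centres at 0.5, 1.5, 2.5 h).
Hydrograph peak occurs at t = 9 h, so basin lag t_L = 9 − 1.3623 = 7.64 h.

t_L ≈ 7.64 h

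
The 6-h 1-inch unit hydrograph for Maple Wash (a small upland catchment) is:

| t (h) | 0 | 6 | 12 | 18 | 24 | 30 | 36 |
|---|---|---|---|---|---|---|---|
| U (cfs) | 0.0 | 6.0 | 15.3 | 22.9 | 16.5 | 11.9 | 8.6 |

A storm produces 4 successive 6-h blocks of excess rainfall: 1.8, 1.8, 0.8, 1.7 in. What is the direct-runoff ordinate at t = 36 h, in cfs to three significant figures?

By discrete convolution, Q_j = Σ (P_i / 1 in) · U_{j−i}.
At t = 36 h (j=6): Q = (1.8/1)·8.6 + (1.8/1)·11.9 + (0.8/1)·16.5 + (1.7/1)·22.9 = 89.0 cfs.

Q ≈ 89.0 cfs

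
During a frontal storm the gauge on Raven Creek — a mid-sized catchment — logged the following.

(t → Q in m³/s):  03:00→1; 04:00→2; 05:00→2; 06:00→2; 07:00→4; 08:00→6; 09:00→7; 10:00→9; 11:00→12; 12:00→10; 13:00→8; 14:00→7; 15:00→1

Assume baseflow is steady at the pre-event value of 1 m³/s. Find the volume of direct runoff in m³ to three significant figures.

Direct-runoff ordinates (Q − Q_b): 0.0, 1.0, 1.0, 1.0, 3.0, 5.0, 6.0, 8.0, 11.0, 9.0, 7.0, 6.0, 0.0 m³/s.
ΣQ_DR = 58.00 m³/s.
With Δt = 1 h = 3600 s, V = ΣQ_DR · Δt = 58.00 × 3600 = 2.09 × 10^5 m³.

V ≈ 2.09 × 10^5 m³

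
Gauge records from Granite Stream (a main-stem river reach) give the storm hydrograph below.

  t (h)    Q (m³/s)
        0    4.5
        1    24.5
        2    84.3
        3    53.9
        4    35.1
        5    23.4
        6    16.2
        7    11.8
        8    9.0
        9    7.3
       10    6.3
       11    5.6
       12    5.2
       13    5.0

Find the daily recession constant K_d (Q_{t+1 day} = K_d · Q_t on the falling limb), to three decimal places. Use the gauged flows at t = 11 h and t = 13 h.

K_d ≈ 0.257

Between t = 11 h and t = 13 h the flow falls from 5.6 to 5.0 m³/s over 2×1 h = 2 h.
Per-interval ratio K = (5.0/5.6)^(1/2) = 0.9449; K_d = K^(24/1) = 0.257.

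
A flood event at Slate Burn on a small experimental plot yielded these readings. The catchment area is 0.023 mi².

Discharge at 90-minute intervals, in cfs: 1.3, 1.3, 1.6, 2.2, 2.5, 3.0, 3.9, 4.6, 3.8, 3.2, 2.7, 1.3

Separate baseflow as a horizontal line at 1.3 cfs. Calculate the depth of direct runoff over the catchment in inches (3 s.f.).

d ≈ 1.60 in

Direct runoff: 0.0, 0.0, 0.3, 0.9, 1.2, 1.7, 2.6, 3.3, 2.5, 1.9, 1.4, 0.0 cfs; ΣQ_DR = 15.80 cfs.
V = ΣQ_DR · Δt = 15.80 × 5400 s = 85320 ft³.
Over A = 0.023 mi², depth = V / A = 1.60 in.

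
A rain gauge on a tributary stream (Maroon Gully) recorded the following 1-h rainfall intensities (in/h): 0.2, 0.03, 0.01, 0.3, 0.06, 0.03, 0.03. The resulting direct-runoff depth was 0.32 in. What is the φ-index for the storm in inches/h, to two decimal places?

φ ≈ 0.09 in/h

Only the 2 blocks with intensity above φ contribute runoff: 0.2, 0.3 in/h.
Σ(I−φ)·Δt = d  ⇒  (0.2+0.3 − 2φ)·1 = 0.32
φ = (0.5000 − 0.32/1) / 2 = 0.09 in/h.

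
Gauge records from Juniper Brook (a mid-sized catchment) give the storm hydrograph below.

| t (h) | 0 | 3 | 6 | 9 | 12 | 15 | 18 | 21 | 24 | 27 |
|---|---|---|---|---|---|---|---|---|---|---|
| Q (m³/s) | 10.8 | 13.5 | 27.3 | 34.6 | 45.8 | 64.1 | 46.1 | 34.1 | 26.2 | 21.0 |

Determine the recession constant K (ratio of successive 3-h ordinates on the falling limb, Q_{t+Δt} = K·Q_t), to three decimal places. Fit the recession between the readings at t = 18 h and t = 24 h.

Using the recession-limb readings at t = 18 h and t = 24 h: Q falls from 46.1 to 26.2 m³/s over 2 intervals.
K = (Q₂/Q₁)^(1/2) = (26.2/46.1)^(1/2) = 0.754.

K ≈ 0.754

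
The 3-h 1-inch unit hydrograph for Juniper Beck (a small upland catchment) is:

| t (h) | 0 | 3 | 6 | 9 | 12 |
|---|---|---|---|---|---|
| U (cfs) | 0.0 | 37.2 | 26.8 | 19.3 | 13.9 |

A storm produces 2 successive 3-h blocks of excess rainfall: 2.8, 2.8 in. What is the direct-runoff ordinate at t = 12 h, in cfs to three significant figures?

Q ≈ 93.0 cfs

By discrete convolution, Q_j = Σ (P_i / 1 in) · U_{j−i}.
At t = 12 h (j=4): Q = (2.8/1)·13.9 + (2.8/1)·19.3 = 93.0 cfs.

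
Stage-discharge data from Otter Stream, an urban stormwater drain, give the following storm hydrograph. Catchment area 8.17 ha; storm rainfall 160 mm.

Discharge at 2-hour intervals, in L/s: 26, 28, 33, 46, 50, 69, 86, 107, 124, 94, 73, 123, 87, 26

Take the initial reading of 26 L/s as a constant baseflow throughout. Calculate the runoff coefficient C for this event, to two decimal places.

ΣQ_DR = 608.0 L/s; V = ΣQ_DR·Δt = 4.378 × 10^6 L.
Runoff depth d = V / A = 53.58 mm.
C = d / P = 53.58 / 160 = 0.33.

C ≈ 0.33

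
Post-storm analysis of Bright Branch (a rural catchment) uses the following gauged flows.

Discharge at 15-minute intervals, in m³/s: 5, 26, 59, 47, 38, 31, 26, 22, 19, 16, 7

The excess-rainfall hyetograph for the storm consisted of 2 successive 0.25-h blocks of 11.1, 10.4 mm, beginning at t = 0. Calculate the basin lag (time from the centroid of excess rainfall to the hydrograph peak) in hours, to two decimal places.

Centroid of excess rainfall: t_c = Σ P_i·t̄_i / ΣP_i = 0.2459 h (block centres at 0.125, 0.375 h).
Hydrograph peak occurs at t = 0.5 h, so basin lag t_L = 0.5 − 0.2459 = 0.25 h.

t_L ≈ 0.25 h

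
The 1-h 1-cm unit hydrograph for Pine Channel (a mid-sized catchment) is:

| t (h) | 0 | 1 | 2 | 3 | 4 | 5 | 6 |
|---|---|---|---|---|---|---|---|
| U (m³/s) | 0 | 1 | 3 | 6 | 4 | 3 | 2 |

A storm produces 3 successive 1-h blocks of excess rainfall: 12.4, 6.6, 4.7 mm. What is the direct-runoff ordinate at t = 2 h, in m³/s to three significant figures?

Q ≈ 4.38 m³/s

By discrete convolution, Q_j = Σ (P_i / 10 mm) · U_{j−i}.
At t = 2 h (j=2): Q = (12.4/10)·3 + (6.6/10)·1 + (4.7/10)·0 = 4.38 m³/s.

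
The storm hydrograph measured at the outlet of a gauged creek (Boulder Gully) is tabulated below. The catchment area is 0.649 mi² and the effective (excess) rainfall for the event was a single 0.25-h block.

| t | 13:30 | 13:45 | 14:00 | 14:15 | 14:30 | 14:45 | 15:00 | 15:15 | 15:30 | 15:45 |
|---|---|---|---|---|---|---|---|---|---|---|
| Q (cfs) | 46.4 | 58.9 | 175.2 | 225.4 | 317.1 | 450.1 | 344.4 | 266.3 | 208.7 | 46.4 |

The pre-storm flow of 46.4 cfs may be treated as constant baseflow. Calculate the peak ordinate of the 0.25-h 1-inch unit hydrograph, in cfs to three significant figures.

Direct runoff: 0.0, 12.5, 128.8, 179.0, 270.7, 403.7, 298.0, 219.9, 162.3, 0.0 cfs; ΣQ_DR = 1675 cfs, peak = 403.7 cfs.
Runoff depth d = ΣQ_DR·Δt / A = 1675 × 900 / (0.649 mi²) = 0.9998 in.
The 1-inch UH is the DRH scaled by (1 in)/d, so U_p = 403.7 × 1/0.9998 = 404 cfs.

U_p ≈ 404 cfs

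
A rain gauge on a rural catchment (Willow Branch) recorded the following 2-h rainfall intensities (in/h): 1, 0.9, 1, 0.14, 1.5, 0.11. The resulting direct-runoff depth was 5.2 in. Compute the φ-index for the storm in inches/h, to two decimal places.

φ ≈ 0.45 in/h

Only the 4 blocks with intensity above φ contribute runoff: 1, 0.9, 1, 1.5 in/h.
Σ(I−φ)·Δt = d  ⇒  (1+0.9+1+1.5 − 4φ)·2 = 5.2
φ = (4.400 − 5.2/2) / 4 = 0.45 in/h.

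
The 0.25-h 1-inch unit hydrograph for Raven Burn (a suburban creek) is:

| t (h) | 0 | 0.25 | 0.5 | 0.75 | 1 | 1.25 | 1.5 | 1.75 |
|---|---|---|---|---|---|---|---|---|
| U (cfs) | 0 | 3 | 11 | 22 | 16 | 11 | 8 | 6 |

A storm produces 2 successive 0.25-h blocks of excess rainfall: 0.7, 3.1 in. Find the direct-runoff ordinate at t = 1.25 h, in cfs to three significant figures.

Q ≈ 57.3 cfs

By discrete convolution, Q_j = Σ (P_i / 1 in) · U_{j−i}.
At t = 1.25 h (j=5): Q = (0.7/1)·11 + (3.1/1)·16 = 57.3 cfs.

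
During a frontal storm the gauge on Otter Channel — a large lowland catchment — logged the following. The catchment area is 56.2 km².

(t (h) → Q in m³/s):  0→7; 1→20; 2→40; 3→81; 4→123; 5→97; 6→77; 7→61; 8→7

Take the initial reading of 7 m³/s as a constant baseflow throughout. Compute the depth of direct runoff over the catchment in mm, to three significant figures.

d ≈ 28.8 mm

Direct runoff: 0.0, 13.0, 33.0, 74.0, 116.0, 90.0, 70.0, 54.0, 0.0 m³/s; ΣQ_DR = 450.0 m³/s.
V = ΣQ_DR · Δt = 450.0 × 3600 s = 1.620 × 10^6 m³.
Over A = 56.2 km², depth = V / A = 28.8 mm.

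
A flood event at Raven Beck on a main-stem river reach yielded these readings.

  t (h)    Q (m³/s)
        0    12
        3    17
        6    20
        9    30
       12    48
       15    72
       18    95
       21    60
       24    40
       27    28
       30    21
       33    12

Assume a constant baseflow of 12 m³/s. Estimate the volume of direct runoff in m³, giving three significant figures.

Direct-runoff ordinates (Q − Q_b): 0.0, 5.0, 8.0, 18.0, 36.0, 60.0, 83.0, 48.0, 28.0, 16.0, 9.0, 0.0 m³/s.
ΣQ_DR = 311.0 m³/s.
With Δt = 3 h = 10800 s, V = ΣQ_DR · Δt = 311.0 × 10800 = 3.36 × 10^6 m³.

V ≈ 3.36 × 10^6 m³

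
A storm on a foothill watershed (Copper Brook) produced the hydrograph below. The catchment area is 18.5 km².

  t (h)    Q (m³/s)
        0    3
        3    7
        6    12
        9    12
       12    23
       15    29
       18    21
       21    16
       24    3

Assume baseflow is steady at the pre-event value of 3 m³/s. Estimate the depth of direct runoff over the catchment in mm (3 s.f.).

Direct runoff: 0.0, 4.0, 9.0, 9.0, 20.0, 26.0, 18.0, 13.0, 0.0 m³/s; ΣQ_DR = 99.00 m³/s.
V = ΣQ_DR · Δt = 99.00 × 10800 s = 1.069 × 10^6 m³.
Over A = 18.5 km², depth = V / A = 57.8 mm.

d ≈ 57.8 mm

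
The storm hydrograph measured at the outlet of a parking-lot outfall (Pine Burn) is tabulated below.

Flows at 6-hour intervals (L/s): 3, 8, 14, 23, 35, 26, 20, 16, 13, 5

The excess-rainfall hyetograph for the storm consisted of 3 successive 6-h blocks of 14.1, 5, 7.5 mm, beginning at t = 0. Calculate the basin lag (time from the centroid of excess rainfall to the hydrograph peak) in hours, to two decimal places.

Centroid of excess rainfall: t_c = Σ P_i·t̄_i / ΣP_i = 7.5113 h (block centres at 3, 9, 15 h).
Hydrograph peak occurs at t = 24 h, so basin lag t_L = 24 − 7.5113 = 16.49 h.

t_L ≈ 16.49 h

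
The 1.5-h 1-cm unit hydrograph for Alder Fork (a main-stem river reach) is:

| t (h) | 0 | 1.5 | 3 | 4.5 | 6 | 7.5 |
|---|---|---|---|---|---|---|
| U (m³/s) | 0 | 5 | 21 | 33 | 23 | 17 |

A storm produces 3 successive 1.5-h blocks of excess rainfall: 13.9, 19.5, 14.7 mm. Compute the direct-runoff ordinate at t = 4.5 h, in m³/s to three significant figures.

By discrete convolution, Q_j = Σ (P_i / 10 mm) · U_{j−i}.
At t = 4.5 h (j=3): Q = (13.9/10)·33 + (19.5/10)·21 + (14.7/10)·5 = 94.2 m³/s.

Q ≈ 94.2 m³/s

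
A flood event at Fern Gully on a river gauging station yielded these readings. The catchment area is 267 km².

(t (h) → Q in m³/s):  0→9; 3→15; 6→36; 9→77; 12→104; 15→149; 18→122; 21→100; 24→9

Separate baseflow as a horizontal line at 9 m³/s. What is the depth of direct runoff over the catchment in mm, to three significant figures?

Direct runoff: 0.0, 6.0, 27.0, 68.0, 95.0, 140.0, 113.0, 91.0, 0.0 m³/s; ΣQ_DR = 540.0 m³/s.
V = ΣQ_DR · Δt = 540.0 × 10800 s = 5.832 × 10^6 m³.
Over A = 267 km², depth = V / A = 21.8 mm.

d ≈ 21.8 mm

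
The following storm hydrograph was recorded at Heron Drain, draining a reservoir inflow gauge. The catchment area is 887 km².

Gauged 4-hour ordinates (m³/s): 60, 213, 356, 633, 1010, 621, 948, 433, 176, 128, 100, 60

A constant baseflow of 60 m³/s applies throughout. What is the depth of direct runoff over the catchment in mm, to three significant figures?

d ≈ 65.2 mm

Direct runoff: 0.0, 153.0, 296.0, 573.0, 950.0, 561.0, 888.0, 373.0, 116.0, 68.0, 40.0, 0.0 m³/s; ΣQ_DR = 4018 m³/s.
V = ΣQ_DR · Δt = 4018 × 14400 s = 5.786 × 10^7 m³.
Over A = 887 km², depth = V / A = 65.2 mm.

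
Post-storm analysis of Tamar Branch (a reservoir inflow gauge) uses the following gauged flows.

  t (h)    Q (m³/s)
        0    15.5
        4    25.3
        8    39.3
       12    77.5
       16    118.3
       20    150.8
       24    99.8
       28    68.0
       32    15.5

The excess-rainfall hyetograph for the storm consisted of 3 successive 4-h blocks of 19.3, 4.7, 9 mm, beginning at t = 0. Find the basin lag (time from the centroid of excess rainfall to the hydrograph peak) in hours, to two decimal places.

Centroid of excess rainfall: t_c = Σ P_i·t̄_i / ΣP_i = 4.7515 h (block centres at 2, 6, 10 h).
Hydrograph peak occurs at t = 20 h, so basin lag t_L = 20 − 4.7515 = 15.25 h.

t_L ≈ 15.25 h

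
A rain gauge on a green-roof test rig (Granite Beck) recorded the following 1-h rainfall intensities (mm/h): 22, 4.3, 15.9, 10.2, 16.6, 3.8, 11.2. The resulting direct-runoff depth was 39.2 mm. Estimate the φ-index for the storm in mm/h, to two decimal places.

Only the 5 blocks with intensity above φ contribute runoff: 22, 15.9, 10.2, 16.6, 11.2 mm/h.
Σ(I−φ)·Δt = d  ⇒  (22+15.9+10.2+16.6+11.2 − 5φ)·1 = 39.2
φ = (75.90 − 39.2/1) / 5 = 7.34 mm/h.

φ ≈ 7.34 mm/h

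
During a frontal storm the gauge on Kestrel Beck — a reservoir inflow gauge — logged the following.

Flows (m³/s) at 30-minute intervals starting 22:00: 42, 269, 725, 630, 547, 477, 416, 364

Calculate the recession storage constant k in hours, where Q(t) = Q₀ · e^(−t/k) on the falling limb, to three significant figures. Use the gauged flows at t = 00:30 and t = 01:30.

On the falling limb, Q drops from 477 to 364 m³/s between t = 00:30 and t = 01:30 (Δt = 1 h).
k = −Δt / ln(Q₂/Q₁) = −1 / ln(364/477) = 3.70 h.

k ≈ 3.70 h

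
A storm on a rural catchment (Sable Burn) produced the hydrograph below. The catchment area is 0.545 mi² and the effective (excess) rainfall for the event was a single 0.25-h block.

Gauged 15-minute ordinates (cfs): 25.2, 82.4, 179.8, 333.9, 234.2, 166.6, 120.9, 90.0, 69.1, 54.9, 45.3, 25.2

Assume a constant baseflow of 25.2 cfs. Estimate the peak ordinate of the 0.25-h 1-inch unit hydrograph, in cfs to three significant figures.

Direct runoff: 0.0, 57.2, 154.6, 308.7, 209.0, 141.4, 95.7, 64.8, 43.9, 29.7, 20.1, 0.0 cfs; ΣQ_DR = 1125 cfs, peak = 308.7 cfs.
Runoff depth d = ΣQ_DR·Δt / A = 1125 × 900 / (0.545 mi²) = 0.7997 in.
The 1-inch UH is the DRH scaled by (1 in)/d, so U_p = 308.7 × 1/0.7997 = 386 cfs.

U_p ≈ 386 cfs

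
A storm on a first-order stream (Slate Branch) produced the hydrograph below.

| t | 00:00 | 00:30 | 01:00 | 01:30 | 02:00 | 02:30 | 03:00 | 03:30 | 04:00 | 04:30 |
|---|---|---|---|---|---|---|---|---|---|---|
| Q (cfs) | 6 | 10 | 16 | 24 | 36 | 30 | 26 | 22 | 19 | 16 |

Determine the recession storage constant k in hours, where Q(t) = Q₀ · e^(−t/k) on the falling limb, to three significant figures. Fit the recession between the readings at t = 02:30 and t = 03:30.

k ≈ 3.22 h

On the falling limb, Q drops from 30 to 22 cfs between t = 02:30 and t = 03:30 (Δt = 1 h).
k = −Δt / ln(Q₂/Q₁) = −1 / ln(22/30) = 3.22 h.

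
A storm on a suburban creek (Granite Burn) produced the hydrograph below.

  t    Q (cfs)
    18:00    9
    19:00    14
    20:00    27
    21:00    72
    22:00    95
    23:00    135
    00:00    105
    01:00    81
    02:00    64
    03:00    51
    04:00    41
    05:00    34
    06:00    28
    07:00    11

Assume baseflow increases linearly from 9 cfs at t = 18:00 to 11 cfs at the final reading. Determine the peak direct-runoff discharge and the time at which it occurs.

Q_p = 125.23 cfs at t = 23:00

Subtracting baseflow gives direct-runoff ordinates: 0.00, 4.85, 17.69, 62.54, 85.38, 125.23, 95.08, 70.92, 53.77, 40.62, 30.46, 23.31, 17.15, 0.00 cfs.
The maximum is 125.23 cfs, occurring at the reading for t = 23:00.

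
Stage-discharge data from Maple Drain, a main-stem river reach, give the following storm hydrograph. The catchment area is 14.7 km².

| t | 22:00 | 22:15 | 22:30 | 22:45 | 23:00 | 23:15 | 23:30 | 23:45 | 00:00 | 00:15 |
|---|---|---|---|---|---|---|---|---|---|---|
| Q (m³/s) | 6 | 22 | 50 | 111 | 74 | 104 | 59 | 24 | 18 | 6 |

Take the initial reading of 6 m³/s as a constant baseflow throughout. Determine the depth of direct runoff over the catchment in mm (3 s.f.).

d ≈ 25.3 mm

Direct runoff: 0.0, 16.0, 44.0, 105.0, 68.0, 98.0, 53.0, 18.0, 12.0, 0.0 m³/s; ΣQ_DR = 414.0 m³/s.
V = ΣQ_DR · Δt = 414.0 × 900 s = 3.726 × 10^5 m³.
Over A = 14.7 km², depth = V / A = 25.3 mm.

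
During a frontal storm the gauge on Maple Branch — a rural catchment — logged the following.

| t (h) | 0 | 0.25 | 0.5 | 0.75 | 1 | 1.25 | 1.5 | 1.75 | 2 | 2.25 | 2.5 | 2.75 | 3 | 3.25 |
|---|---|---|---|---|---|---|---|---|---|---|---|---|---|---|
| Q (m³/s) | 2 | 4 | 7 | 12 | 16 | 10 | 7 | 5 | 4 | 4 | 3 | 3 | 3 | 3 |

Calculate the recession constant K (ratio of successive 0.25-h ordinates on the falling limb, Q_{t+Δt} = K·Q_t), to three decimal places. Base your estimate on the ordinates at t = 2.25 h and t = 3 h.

Using the recession-limb readings at t = 2.25 h and t = 3 h: Q falls from 4 to 3 m³/s over 3 intervals.
K = (Q₂/Q₁)^(1/3) = (3/4)^(1/3) = 0.909.

K ≈ 0.909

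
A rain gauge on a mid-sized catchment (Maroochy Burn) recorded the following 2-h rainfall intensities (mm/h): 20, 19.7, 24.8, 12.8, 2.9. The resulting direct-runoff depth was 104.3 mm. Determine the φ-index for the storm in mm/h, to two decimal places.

φ ≈ 6.29 mm/h

Only the 4 blocks with intensity above φ contribute runoff: 20, 19.7, 24.8, 12.8 mm/h.
Σ(I−φ)·Δt = d  ⇒  (20+19.7+24.8+12.8 − 4φ)·2 = 104.3
φ = (77.30 − 104.3/2) / 4 = 6.29 mm/h.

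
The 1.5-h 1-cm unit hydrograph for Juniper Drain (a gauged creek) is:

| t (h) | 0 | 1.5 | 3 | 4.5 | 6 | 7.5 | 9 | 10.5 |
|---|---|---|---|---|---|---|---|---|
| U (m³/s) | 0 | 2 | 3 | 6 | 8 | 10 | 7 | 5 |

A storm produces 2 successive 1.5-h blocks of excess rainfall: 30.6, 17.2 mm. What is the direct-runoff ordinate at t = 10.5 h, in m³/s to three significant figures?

Q ≈ 27.3 m³/s

By discrete convolution, Q_j = Σ (P_i / 10 mm) · U_{j−i}.
At t = 10.5 h (j=7): Q = (30.6/10)·5 + (17.2/10)·7 = 27.3 m³/s.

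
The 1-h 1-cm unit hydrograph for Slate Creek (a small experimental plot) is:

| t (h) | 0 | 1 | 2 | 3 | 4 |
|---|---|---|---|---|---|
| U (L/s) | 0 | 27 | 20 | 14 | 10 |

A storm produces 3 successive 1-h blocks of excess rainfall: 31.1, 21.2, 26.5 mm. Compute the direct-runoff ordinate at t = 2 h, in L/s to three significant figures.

Q ≈ 119 L/s

By discrete convolution, Q_j = Σ (P_i / 10 mm) · U_{j−i}.
At t = 2 h (j=2): Q = (31.1/10)·20 + (21.2/10)·27 + (26.5/10)·0 = 119 L/s.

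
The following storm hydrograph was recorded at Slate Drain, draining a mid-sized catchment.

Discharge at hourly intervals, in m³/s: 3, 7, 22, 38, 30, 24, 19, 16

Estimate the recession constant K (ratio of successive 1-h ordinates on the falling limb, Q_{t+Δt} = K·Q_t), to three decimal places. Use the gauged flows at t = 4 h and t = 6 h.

K ≈ 0.796

Using the recession-limb readings at t = 4 h and t = 6 h: Q falls from 30 to 19 m³/s over 2 intervals.
K = (Q₂/Q₁)^(1/2) = (19/30)^(1/2) = 0.796.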